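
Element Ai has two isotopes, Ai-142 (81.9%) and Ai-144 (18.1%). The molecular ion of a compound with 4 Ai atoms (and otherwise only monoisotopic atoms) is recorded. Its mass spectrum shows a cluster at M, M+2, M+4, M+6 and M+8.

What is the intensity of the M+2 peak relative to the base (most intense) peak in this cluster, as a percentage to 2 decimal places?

Term probabilities: M 0.4499, M+2 0.3977, M+4 0.1318, M+6 0.0194, M+8 0.0011. Base peak = M.
P(M) = C(4,0) × 0.819^4 × 0.181^0 = 1 × 0.44992032 × 1.0000 = 0.449920 (base)
P(M+2) = C(4,1) × 0.819^3 × 0.181^1 = 4 × 0.54935326 × 0.1810 = 0.397732
Relative intensity = 0.397732 / 0.449920 × 100 = 88.40

88.40%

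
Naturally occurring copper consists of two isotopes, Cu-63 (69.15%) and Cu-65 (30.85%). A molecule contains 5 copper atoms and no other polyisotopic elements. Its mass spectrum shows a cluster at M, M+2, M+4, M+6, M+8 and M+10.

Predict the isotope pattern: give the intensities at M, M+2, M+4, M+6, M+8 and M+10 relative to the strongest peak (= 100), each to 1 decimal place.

The 5 Cu atoms are independent, so intensities follow the terms of (0.6915 + 0.3085)^5.
P(M) = 0.6915^5 = 0.158111
P(M+2) = 5 × 0.6915^4 × 0.3085^1 = 0.352691
P(M+4) = 10 × 0.6915^3 × 0.3085^2 = 0.314693
P(M+6) = 10 × 0.6915^2 × 0.3085^3 = 0.140394
P(M+8) = 5 × 0.6915^1 × 0.3085^4 = 0.031317
P(M+10) = 0.3085^5 = 0.002794
The M+2 peak is largest (0.352691); scaling to 100 gives 44.8 : 100.0 : 89.2 : 39.8 : 8.9 : 0.8.

44.8 : 100.0 : 89.2 : 39.8 : 8.9 : 0.8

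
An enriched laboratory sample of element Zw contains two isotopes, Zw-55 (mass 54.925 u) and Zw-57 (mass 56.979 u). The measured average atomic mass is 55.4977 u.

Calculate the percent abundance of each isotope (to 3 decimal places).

Let x be the fractional abundance of Zw-55; then Zw-57 has abundance 1 − x.
54.925·x + 56.979·(1 − x) = 55.4977
(54.925 − 56.979)·x = 55.4977 − 56.979
x = -1.4813 / -2.054 = 0.72118 → 72.118% Zw-55, 27.882% Zw-57.

Zw-55: 72.118%, Zw-57: 27.882%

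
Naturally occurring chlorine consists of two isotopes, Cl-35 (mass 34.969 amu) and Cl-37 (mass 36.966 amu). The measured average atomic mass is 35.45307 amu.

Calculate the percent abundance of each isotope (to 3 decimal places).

Cl-35: 75.760%, Cl-37: 24.240%

With x = fraction of Cl-35 (so Cl-37 is 1 − x):
34.969·x + 36.966·(1 − x) = 35.45307
(34.969 − 36.966)·x = 35.45307 − 36.966
x = -1.51293 / -1.997 = 0.75760 → 75.760% Cl-35, 24.240% Cl-37.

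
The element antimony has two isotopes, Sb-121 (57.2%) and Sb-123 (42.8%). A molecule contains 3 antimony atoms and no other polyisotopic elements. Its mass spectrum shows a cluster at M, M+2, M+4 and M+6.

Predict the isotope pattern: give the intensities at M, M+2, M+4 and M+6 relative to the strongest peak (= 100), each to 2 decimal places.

Expanding (0.572 + 0.428)^3:
P(M) = 0.572^3 = 0.187149
P(M+2) = 3 × 0.572^2 × 0.428^1 = 0.420104
P(M+4) = 3 × 0.572^1 × 0.428^2 = 0.314344
P(M+6) = 0.428^3 = 0.078403
The M+2 peak is largest (0.420104); scaling to 100 gives 44.55 : 100.00 : 74.83 : 18.66.

44.55 : 100.00 : 74.83 : 18.66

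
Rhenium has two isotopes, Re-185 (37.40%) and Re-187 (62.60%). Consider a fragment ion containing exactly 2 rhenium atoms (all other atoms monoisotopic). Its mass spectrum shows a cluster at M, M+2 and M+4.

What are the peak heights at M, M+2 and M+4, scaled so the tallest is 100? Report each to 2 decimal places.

Expanding (0.3740 + 0.6260)^2:
P(M) = 0.3740^2 = 0.139876
P(M+2) = 2 × 0.3740^1 × 0.6260^1 = 0.468248
P(M+4) = 0.6260^2 = 0.391876
The M+2 peak is largest (0.468248); scaling to 100 gives 29.87 : 100.00 : 83.69.

29.87 : 100.00 : 83.69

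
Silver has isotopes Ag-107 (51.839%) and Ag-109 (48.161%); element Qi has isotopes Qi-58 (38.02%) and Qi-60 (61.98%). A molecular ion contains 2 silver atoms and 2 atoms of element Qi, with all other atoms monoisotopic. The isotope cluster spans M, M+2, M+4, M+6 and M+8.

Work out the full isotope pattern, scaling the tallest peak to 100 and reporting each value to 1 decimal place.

10.4 : 53.4 : 100.0 : 80.9 : 23.9

Silver pattern (n=2): 0.26872819 : 0.49932362 : 0.23194819
Element Qi pattern (n=2): 0.14455204 : 0.47129592 : 0.38415204
Convolve the two distributions (both contribute in 2-u steps):
  M: 0.26872819×0.14455204 = 0.038845
  M+2: 0.26872819×0.47129592 + 0.49932362×0.14455204 = 0.198829
  M+4: 0.26872819×0.38415204 + 0.49932362×0.47129592 + 0.23194819×0.14455204 = 0.372090
  M+6: 0.49932362×0.38415204 + 0.23194819×0.47129592 = 0.301132
  M+8: 0.23194819×0.38415204 = 0.089103
Scale to base peak (0.372090) = 100: 10.4 : 53.4 : 100.0 : 80.9 : 23.9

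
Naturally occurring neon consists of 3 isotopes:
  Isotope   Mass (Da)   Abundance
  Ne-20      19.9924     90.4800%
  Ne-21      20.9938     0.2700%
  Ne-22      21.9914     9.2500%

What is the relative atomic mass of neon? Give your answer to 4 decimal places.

20.1800 Da

Average mass = Σ (abundance × isotope mass) = 0.904800 × 19.9924 + 0.002700 × 20.9938 + 0.092500 × 21.9914
= 18.08912 + 0.05668 + 2.03420 = 20.18000 Da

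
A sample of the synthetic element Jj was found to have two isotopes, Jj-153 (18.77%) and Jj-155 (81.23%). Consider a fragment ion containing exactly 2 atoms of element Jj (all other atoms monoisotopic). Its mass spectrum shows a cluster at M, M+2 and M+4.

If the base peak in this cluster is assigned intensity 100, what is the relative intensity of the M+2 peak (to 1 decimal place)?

46.2

(0.1877 + 0.8123)^2 gives M 0.0352, M+2 0.3049, M+4 0.6598; the largest is M+4.
P(M+4) = C(2,2) × 0.1877^0 × 0.8123^2 = 1 × 1.0000 × 0.65983129 = 0.659831 (base)
P(M+2) = C(2,1) × 0.1877^1 × 0.8123^1 = 2 × 0.1877 × 0.8123 = 0.304937
Relative intensity = 0.304937 / 0.659831 × 100 = 46.2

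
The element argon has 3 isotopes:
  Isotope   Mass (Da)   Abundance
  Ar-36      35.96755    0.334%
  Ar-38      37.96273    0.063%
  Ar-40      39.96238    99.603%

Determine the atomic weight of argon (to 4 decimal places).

Average mass = Σ (abundance × isotope mass) = 0.00334 × 35.96755 + 0.00063 × 37.96273 + 0.99603 × 39.96238
= 0.120132 + 0.023917 + 39.803729 = 39.947778 Da

39.9478 Da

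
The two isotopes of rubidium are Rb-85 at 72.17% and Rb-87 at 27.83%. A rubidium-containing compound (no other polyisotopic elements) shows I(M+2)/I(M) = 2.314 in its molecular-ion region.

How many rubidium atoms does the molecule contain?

With n Rb atoms, P(M+2)/P(M) = C(n,1)·p^(n−1)q / p^n = n·q/p = n · 0.2783/0.7217.
n = 2.314 × 0.7217/0.2783 = 6.00 ≈ 6

6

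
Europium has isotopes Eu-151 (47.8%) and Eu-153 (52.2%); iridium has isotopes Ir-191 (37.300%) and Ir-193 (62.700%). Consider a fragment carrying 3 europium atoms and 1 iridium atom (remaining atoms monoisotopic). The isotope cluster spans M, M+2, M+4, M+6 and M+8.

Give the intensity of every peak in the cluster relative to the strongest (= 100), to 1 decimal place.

11.0 : 54.6 : 100.0 : 80.5 : 24.1

Europium pattern (n=3): 0.10921535 : 0.35780594 : 0.39074206 : 0.14223665
Iridium pattern (n=1): 0.3730 : 0.6270
Convolve the two distributions (both contribute in 2-u steps):
  M: 0.10921535×0.3730 = 0.040737
  M+2: 0.10921535×0.6270 + 0.35780594×0.3730 = 0.201940
  M+4: 0.35780594×0.6270 + 0.39074206×0.3730 = 0.370091
  M+6: 0.39074206×0.6270 + 0.14223665×0.3730 = 0.298050
  M+8: 0.14223665×0.6270 = 0.089182
Scale to base peak (0.370091) = 100: 11.0 : 54.6 : 100.0 : 80.5 : 24.1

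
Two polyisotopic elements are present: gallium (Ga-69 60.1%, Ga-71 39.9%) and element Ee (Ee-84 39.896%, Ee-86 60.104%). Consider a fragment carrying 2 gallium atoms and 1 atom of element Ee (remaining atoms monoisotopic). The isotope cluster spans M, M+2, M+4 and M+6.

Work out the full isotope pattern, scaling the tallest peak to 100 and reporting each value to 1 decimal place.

Gallium pattern (n=2): 0.361201 : 0.479598 : 0.159201
Element Ee pattern (n=1): 0.39896 : 0.60104
Convolve the two distributions (both contribute in 2-u steps):
  M: 0.361201×0.39896 = 0.144105
  M+2: 0.361201×0.60104 + 0.479598×0.39896 = 0.408437
  M+4: 0.479598×0.60104 + 0.159201×0.39896 = 0.351772
  M+6: 0.159201×0.60104 = 0.095686
Scale to base peak (0.408437) = 100: 35.3 : 100.0 : 86.1 : 23.4

35.3 : 100.0 : 86.1 : 23.4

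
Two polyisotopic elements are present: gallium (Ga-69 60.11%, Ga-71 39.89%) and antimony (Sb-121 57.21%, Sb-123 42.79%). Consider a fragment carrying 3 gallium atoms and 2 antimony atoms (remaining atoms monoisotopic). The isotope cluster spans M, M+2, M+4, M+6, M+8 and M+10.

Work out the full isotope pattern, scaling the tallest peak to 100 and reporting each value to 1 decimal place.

Gallium pattern (n=3): 0.21719018 : 0.43239309 : 0.28694328 : 0.06347345
Antimony pattern (n=2): 0.32729841 : 0.48960318 : 0.18309841
Convolve the two distributions (both contribute in 2-u steps):
  M: 0.21719018×0.32729841 = 0.071086
  M+2: 0.21719018×0.48960318 + 0.43239309×0.32729841 = 0.247859
  M+4: 0.21719018×0.18309841 + 0.43239309×0.48960318 + 0.28694328×0.32729841 = 0.345384
  M+6: 0.43239309×0.18309841 + 0.28694328×0.48960318 + 0.06347345×0.32729841 = 0.240434
  M+8: 0.28694328×0.18309841 + 0.06347345×0.48960318 = 0.083616
  M+10: 0.06347345×0.18309841 = 0.011622
Scale to base peak (0.345384) = 100: 20.6 : 71.8 : 100.0 : 69.6 : 24.2 : 3.4

20.6 : 71.8 : 100.0 : 69.6 : 24.2 : 3.4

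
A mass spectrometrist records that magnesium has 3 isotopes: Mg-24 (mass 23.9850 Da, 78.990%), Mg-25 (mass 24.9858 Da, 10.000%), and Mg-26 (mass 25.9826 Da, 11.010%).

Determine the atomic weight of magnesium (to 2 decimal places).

Average mass = Σ (abundance × isotope mass) = 0.78990 × 23.9850 + 0.10000 × 24.9858 + 0.11010 × 25.9826
= 18.94575 + 2.49858 + 2.86068 = 24.30501 Da

24.31 Da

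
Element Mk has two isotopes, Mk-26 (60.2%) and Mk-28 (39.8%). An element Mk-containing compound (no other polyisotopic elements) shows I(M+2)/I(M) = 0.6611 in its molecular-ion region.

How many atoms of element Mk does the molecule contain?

The M+2/M ratio from n Mk atoms is n · q/p = n · 0.398/0.602.
n = 0.6611 × 0.602/0.398 = 1.00 ≈ 1

1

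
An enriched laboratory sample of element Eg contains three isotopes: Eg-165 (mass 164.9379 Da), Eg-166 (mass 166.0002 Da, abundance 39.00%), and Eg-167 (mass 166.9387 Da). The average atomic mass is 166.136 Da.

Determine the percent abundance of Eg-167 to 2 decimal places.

Let x and y be the fractions of Eg-165 and Eg-167. Then x + y = 1 − 0.3900 = 0.6100 and 164.9379x + 166.9387y = 166.136 − 0.3900×166.0002 = 101.395922.
Substituting: 164.9379x + 166.9387(0.6100 − x) = 101.395922
(164.9379 − 166.9387)x = -0.436685  ⇒  x = 0.21826, y = 0.39174
Eg-165: 21.83%, Eg-167: 39.17%.

39.17%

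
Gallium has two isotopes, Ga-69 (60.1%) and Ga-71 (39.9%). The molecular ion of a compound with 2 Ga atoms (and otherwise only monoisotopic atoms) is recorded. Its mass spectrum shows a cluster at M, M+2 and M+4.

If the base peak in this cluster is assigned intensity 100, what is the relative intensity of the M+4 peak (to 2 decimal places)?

Term probabilities: M 0.3612, M+2 0.4796, M+4 0.1592. Base peak = M+2.
P(M+2) = C(2,1) × 0.601^1 × 0.399^1 = 2 × 0.6010 × 0.3990 = 0.479598 (base)
P(M+4) = C(2,2) × 0.601^0 × 0.399^2 = 1 × 1.0000 × 0.159201 = 0.159201
Relative intensity = 0.159201 / 0.479598 × 100 = 33.19

33.19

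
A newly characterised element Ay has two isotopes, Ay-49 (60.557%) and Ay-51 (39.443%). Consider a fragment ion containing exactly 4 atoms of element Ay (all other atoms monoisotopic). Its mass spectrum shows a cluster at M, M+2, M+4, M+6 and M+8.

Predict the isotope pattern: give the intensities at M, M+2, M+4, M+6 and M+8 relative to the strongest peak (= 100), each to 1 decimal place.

38.4 : 100.0 : 97.7 : 42.4 : 6.9

The 4 Ay atoms are independent, so intensities follow the terms of (0.60557 + 0.39443)^4.
P(M) = 0.60557^4 = 0.134480
P(M+2) = 4 × 0.60557^3 × 0.39443^1 = 0.350367
P(M+4) = 6 × 0.60557^2 × 0.39443^2 = 0.342310
P(M+6) = 4 × 0.60557^1 × 0.39443^3 = 0.148639
P(M+8) = 0.39443^4 = 0.024204
The M+2 peak is largest (0.350367); scaling to 100 gives 38.4 : 100.0 : 97.7 : 42.4 : 6.9.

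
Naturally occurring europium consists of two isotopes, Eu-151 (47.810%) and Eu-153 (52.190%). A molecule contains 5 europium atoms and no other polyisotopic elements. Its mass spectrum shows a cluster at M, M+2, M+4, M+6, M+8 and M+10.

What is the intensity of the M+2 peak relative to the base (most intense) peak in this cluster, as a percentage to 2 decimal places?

(0.47810 + 0.52190)^5 gives M 0.0250, M+2 0.1363, M+4 0.2977, M+6 0.3249, M+8 0.1774, M+10 0.0387; the largest is M+6.
P(M+6) = C(5,3) × 0.47810^2 × 0.52190^3 = 10 × 0.22857961 × 0.14215492 = 0.324937 (base)
P(M+2) = C(5,1) × 0.47810^4 × 0.52190^1 = 5 × 0.05224864 × 0.5219 = 0.136343
Relative intensity = 0.136343 / 0.324937 × 100 = 41.96

41.96%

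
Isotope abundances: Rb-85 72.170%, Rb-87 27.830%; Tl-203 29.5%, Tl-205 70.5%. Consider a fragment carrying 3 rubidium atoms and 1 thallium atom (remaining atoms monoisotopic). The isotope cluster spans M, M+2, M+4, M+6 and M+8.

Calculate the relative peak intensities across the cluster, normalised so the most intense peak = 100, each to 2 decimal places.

28.20 : 100.00 : 90.53 : 31.68 : 3.86

Rubidium pattern (n=3): 0.37589809 : 0.43485841 : 0.16768892 : 0.02155458
Thallium pattern (n=1): 0.2950 : 0.7050
Convolve the two distributions (both contribute in 2-u steps):
  M: 0.37589809×0.2950 = 0.110890
  M+2: 0.37589809×0.7050 + 0.43485841×0.2950 = 0.393291
  M+4: 0.43485841×0.7050 + 0.16768892×0.2950 = 0.356043
  M+6: 0.16768892×0.7050 + 0.02155458×0.2950 = 0.124579
  M+8: 0.02155458×0.7050 = 0.015196
Scale to base peak (0.393291) = 100: 28.20 : 100.00 : 90.53 : 31.68 : 3.86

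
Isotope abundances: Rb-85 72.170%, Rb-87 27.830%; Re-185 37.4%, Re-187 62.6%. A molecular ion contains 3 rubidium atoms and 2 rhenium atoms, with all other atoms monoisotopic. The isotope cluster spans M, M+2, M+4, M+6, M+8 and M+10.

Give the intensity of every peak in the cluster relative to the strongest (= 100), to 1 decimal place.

Rubidium pattern (n=3): 0.37589809 : 0.43485841 : 0.16768892 : 0.02155458
Rhenium pattern (n=2): 0.139876 : 0.468248 : 0.391876
Convolve the two distributions (both contribute in 2-u steps):
  M: 0.37589809×0.139876 = 0.052579
  M+2: 0.37589809×0.468248 + 0.43485841×0.139876 = 0.236840
  M+4: 0.37589809×0.391876 + 0.43485841×0.468248 + 0.16768892×0.139876 = 0.374383
  M+6: 0.43485841×0.391876 + 0.16768892×0.468248 + 0.02155458×0.139876 = 0.251946
  M+8: 0.16768892×0.391876 + 0.02155458×0.468248 = 0.075806
  M+10: 0.02155458×0.391876 = 0.008447
Scale to base peak (0.374383) = 100: 14.0 : 63.3 : 100.0 : 67.3 : 20.2 : 2.3

14.0 : 63.3 : 100.0 : 67.3 : 20.2 : 2.3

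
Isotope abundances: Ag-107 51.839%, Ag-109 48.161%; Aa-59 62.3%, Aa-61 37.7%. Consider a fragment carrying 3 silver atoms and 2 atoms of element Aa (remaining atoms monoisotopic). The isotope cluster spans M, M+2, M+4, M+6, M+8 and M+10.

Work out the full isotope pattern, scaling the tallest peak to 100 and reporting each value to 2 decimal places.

Silver pattern (n=3): 0.13930601 : 0.38826655 : 0.36071887 : 0.11170857
Element Aa pattern (n=2): 0.388129 : 0.469742 : 0.142129
Convolve the two distributions (both contribute in 2-u steps):
  M: 0.13930601×0.388129 = 0.054069
  M+2: 0.13930601×0.469742 + 0.38826655×0.388129 = 0.216135
  M+4: 0.13930601×0.142129 + 0.38826655×0.469742 + 0.36071887×0.388129 = 0.342190
  M+6: 0.38826655×0.142129 + 0.36071887×0.469742 + 0.11170857×0.388129 = 0.267986
  M+8: 0.36071887×0.142129 + 0.11170857×0.469742 = 0.103743
  M+10: 0.11170857×0.142129 = 0.015877
Scale to base peak (0.342190) = 100: 15.80 : 63.16 : 100.00 : 78.31 : 30.32 : 4.64

15.80 : 63.16 : 100.00 : 78.31 : 30.32 : 4.64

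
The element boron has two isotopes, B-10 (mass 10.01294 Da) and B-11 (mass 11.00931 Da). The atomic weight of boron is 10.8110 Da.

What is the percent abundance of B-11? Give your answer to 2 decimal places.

Let x be the fractional abundance of B-10; then B-11 has abundance 1 − x.
10.01294·x + 11.00931·(1 − x) = 10.8110
(10.01294 − 11.00931)·x = 10.8110 − 11.00931
x = -0.19831 / -0.99637 = 0.19903 → 19.90% B-10, 80.10% B-11.

80.10%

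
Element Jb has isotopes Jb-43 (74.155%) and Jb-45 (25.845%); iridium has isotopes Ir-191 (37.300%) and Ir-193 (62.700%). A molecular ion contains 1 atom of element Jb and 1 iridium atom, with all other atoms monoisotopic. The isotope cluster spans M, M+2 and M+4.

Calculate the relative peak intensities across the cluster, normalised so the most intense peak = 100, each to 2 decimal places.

49.27 : 100.00 : 28.87

Element Jb pattern (n=1): 0.74155 : 0.25845
Iridium pattern (n=1): 0.3730 : 0.6270
Convolve the two distributions (both contribute in 2-u steps):
  M: 0.74155×0.3730 = 0.276598
  M+2: 0.74155×0.6270 + 0.25845×0.3730 = 0.561354
  M+4: 0.25845×0.6270 = 0.162048
Scale to base peak (0.561354) = 100: 49.27 : 100.00 : 28.87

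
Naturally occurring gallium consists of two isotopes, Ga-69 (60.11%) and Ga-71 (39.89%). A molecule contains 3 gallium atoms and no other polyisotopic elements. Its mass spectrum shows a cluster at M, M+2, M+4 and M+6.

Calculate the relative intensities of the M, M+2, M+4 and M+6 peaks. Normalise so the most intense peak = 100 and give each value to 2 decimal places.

The 3 Ga atoms are independent, so intensities follow the terms of (0.6011 + 0.3989)^3.
P(M) = 0.6011^3 = 0.217190
P(M+2) = 3 × 0.6011^2 × 0.3989^1 = 0.432393
P(M+4) = 3 × 0.6011^1 × 0.3989^2 = 0.286943
P(M+6) = 0.3989^3 = 0.063473
The M+2 peak is largest (0.432393); scaling to 100 gives 50.23 : 100.00 : 66.36 : 14.68.

50.23 : 100.00 : 66.36 : 14.68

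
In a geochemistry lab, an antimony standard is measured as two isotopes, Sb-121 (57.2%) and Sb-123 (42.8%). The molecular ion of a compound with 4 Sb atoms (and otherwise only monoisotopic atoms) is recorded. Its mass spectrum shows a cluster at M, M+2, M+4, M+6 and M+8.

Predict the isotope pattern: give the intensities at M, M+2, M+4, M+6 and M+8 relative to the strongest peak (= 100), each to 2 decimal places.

Each Sb atom is independently Sb-121 (p = 0.572) or Sb-123 (q = 0.428); the cluster is the binomial expansion (p + q)^4.
P(M) = 0.572^4 = 0.107049
P(M+2) = 4 × 0.572^3 × 0.428^1 = 0.320400
P(M+4) = 6 × 0.572^2 × 0.428^2 = 0.359609
P(M+6) = 4 × 0.572^1 × 0.428^3 = 0.179385
P(M+8) = 0.428^4 = 0.033556
The M+4 peak is largest (0.359609); scaling to 100 gives 29.77 : 89.10 : 100.00 : 49.88 : 9.33.

29.77 : 89.10 : 100.00 : 49.88 : 9.33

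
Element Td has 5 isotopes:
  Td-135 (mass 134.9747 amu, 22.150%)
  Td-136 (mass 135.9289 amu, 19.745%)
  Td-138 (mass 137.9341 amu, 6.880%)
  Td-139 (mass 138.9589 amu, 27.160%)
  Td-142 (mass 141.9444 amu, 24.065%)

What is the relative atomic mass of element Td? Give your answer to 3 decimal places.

138.126 amu

Average mass = Σ (abundance × isotope mass) = 0.22150 × 134.9747 + 0.19745 × 135.9289 + 0.06880 × 137.9341 + 0.27160 × 138.9589 + 0.24065 × 141.9444
= 29.89690 + 26.83916 + 9.48987 + 37.74124 + 34.15892 = 138.12609 amu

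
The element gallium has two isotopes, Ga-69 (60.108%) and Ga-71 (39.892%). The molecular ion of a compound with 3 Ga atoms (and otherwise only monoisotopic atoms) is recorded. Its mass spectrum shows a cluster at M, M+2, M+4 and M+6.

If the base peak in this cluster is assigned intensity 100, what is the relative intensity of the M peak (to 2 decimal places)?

50.23

Term probabilities: M 0.2172, M+2 0.4324, M+4 0.2870, M+6 0.0635. Base peak = M+2.
P(M+2) = C(3,1) × 0.60108^2 × 0.39892^1 = 3 × 0.36129717 × 0.39892 = 0.432386 (base)
P(M) = C(3,0) × 0.60108^3 × 0.39892^0 = 1 × 0.2171685 × 1.0000 = 0.217169
Relative intensity = 0.217169 / 0.432386 × 100 = 50.23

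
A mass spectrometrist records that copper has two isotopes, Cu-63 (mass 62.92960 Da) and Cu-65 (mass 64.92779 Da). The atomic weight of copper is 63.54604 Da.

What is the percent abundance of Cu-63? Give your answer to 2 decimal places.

69.15%

With x = fraction of Cu-63 (so Cu-65 is 1 − x):
62.92960·x + 64.92779·(1 − x) = 63.54604
(62.92960 − 64.92779)·x = 63.54604 − 64.92779
x = -1.38175 / -1.99819 = 0.69150 → 69.15% Cu-63, 30.85% Cu-65.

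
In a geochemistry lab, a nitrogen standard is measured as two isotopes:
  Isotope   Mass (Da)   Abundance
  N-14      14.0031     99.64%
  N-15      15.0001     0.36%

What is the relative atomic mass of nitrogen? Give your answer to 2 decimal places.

The abundance-weighted mean is 0.9964 × 14.0031 + 0.0036 × 15.0001
= 13.95269 + 0.05400 = 14.00669 Da

14.01 Da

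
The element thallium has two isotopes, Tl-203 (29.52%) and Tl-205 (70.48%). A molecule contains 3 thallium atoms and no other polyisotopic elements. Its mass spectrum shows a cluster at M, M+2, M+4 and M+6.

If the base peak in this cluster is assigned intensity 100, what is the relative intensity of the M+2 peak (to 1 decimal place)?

Binomial terms of (0.2952 + 0.7048)^3: M 0.0257, M+2 0.1843, M+4 0.4399, M+6 0.3501 → M+4 is the base peak.
P(M+4) = C(3,2) × 0.2952^1 × 0.7048^2 = 3 × 0.2952 × 0.49674304 = 0.439916 (base)
P(M+2) = C(3,1) × 0.2952^2 × 0.7048^1 = 3 × 0.08714304 × 0.7048 = 0.184255
Relative intensity = 0.184255 / 0.439916 × 100 = 41.9

41.9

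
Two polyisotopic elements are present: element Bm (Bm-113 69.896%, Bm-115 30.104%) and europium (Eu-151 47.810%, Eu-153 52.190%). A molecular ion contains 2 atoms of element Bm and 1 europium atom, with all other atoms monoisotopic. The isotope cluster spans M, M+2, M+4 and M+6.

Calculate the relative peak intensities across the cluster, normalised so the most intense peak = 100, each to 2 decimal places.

51.20 : 100.00 : 57.64 : 10.37

Element Bm pattern (n=2): 0.48854508 : 0.42082984 : 0.09062508
Europium pattern (n=1): 0.4781 : 0.5219
Convolve the two distributions (both contribute in 2-u steps):
  M: 0.48854508×0.4781 = 0.233573
  M+2: 0.48854508×0.5219 + 0.42082984×0.4781 = 0.456170
  M+4: 0.42082984×0.5219 + 0.09062508×0.4781 = 0.262959
  M+6: 0.09062508×0.5219 = 0.047297
Scale to base peak (0.456170) = 100: 51.20 : 100.00 : 57.64 : 10.37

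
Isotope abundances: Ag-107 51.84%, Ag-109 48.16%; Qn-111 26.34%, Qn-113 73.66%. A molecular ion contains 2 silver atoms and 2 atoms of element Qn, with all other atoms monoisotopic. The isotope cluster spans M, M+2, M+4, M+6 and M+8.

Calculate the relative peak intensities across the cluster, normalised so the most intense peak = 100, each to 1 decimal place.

5.2 : 38.5 : 98.5 : 100.0 : 34.9

Silver pattern (n=2): 0.26873856 : 0.49932288 : 0.23193856
Element Qn pattern (n=2): 0.06937956 : 0.38804088 : 0.54257956
Convolve the two distributions (both contribute in 2-u steps):
  M: 0.26873856×0.06937956 = 0.018645
  M+2: 0.26873856×0.38804088 + 0.49932288×0.06937956 = 0.138924
  M+4: 0.26873856×0.54257956 + 0.49932288×0.38804088 + 0.23193856×0.06937956 = 0.355662
  M+6: 0.49932288×0.54257956 + 0.23193856×0.38804088 = 0.360924
  M+8: 0.23193856×0.54257956 = 0.125845
Scale to base peak (0.360924) = 100: 5.2 : 38.5 : 98.5 : 100.0 : 34.9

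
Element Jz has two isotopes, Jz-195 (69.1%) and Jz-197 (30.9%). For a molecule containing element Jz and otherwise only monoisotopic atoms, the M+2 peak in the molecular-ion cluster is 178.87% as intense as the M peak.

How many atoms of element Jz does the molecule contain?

4

The M+2/M ratio from n Jz atoms is n · q/p = n · 0.309/0.691.
n = 1.7887 × 0.691/0.309 = 4.00 ≈ 4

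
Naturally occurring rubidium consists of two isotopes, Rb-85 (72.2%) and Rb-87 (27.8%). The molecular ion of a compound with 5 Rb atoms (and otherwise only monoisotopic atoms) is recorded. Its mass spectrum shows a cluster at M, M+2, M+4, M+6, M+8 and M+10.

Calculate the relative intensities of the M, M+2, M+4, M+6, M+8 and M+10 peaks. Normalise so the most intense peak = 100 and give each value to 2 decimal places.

51.94 : 100.00 : 77.01 : 29.65 : 5.71 : 0.44

The 5 Rb atoms are independent, so intensities follow the terms of (0.722 + 0.278)^5.
P(M) = 0.722^5 = 0.196194
P(M+2) = 5 × 0.722^4 × 0.278^1 = 0.377714
P(M+4) = 10 × 0.722^3 × 0.278^2 = 0.290872
P(M+6) = 10 × 0.722^2 × 0.278^3 = 0.111998
P(M+8) = 5 × 0.722^1 × 0.278^4 = 0.021562
P(M+10) = 0.278^5 = 0.001660
The M+2 peak is largest (0.377714); scaling to 100 gives 51.94 : 100.00 : 77.01 : 29.65 : 5.71 : 0.44.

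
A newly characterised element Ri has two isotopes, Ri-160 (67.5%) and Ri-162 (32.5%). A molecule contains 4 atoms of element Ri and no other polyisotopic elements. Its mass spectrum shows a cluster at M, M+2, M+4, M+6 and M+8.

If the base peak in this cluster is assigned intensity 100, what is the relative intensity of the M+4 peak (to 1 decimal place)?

72.2

(0.675 + 0.325)^4 gives M 0.2076, M+2 0.3998, M+4 0.2888, M+6 0.0927, M+8 0.0112; the largest is M+2.
P(M+2) = C(4,1) × 0.675^3 × 0.325^1 = 4 × 0.30754688 × 0.3250 = 0.399811 (base)
P(M+4) = C(4,2) × 0.675^2 × 0.325^2 = 6 × 0.455625 × 0.105625 = 0.288752
Relative intensity = 0.288752 / 0.399811 × 100 = 72.2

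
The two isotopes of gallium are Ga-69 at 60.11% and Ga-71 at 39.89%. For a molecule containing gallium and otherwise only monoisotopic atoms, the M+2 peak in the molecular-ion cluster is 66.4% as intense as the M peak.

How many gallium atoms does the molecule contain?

1

The M+2/M ratio from n Ga atoms is n · q/p = n · 0.3989/0.6011.
n = 0.664 × 0.6011/0.3989 = 1.00 ≈ 1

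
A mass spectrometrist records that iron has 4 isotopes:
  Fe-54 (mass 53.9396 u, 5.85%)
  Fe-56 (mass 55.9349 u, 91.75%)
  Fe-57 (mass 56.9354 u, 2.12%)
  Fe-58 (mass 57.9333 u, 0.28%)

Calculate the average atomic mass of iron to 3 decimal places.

Weight each isotope mass by its fractional abundance: 0.0585 × 53.9396 + 0.9175 × 55.9349 + 0.0212 × 56.9354 + 0.0028 × 57.9333
= 3.15547 + 51.32027 + 1.20703 + 0.16221 = 55.84498 u

55.845 u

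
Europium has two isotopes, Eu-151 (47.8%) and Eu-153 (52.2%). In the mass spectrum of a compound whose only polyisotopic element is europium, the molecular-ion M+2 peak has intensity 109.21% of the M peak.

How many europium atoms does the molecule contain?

With n Eu atoms, P(M+2)/P(M) = C(n,1)·p^(n−1)q / p^n = n·q/p = n · 0.522/0.478.
n = 1.0921 × 0.478/0.522 = 1.00 ≈ 1

1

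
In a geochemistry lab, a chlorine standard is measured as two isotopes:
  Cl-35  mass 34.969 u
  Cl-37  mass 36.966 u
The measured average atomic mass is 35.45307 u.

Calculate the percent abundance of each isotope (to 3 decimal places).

Let x be the fractional abundance of Cl-35; then Cl-37 has abundance 1 − x.
34.969·x + 36.966·(1 − x) = 35.45307
(34.969 − 36.966)·x = 35.45307 − 36.966
x = -1.51293 / -1.997 = 0.75760 → 75.760% Cl-35, 24.240% Cl-37.

Cl-35: 75.760%, Cl-37: 24.240%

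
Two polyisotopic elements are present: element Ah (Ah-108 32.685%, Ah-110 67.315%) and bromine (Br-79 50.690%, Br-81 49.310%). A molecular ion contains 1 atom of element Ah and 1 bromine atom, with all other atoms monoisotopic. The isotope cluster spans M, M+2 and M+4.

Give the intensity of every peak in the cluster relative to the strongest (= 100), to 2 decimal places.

32.98 : 100.00 : 66.07

Element Ah pattern (n=1): 0.32685 : 0.67315
Bromine pattern (n=1): 0.5069 : 0.4931
Convolve the two distributions (both contribute in 2-u steps):
  M: 0.32685×0.5069 = 0.165680
  M+2: 0.32685×0.4931 + 0.67315×0.5069 = 0.502389
  M+4: 0.67315×0.4931 = 0.331930
Scale to base peak (0.502389) = 100: 32.98 : 100.00 : 66.07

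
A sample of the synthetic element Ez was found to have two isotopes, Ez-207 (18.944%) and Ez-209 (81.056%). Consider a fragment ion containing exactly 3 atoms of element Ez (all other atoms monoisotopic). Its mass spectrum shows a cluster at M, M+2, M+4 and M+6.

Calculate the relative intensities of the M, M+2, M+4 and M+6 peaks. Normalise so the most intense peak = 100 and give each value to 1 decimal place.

The 3 Ez atoms are independent, so intensities follow the terms of (0.18944 + 0.81056)^3.
P(M) = 0.18944^3 = 0.006799
P(M+2) = 3 × 0.18944^2 × 0.81056^1 = 0.087267
P(M+4) = 3 × 0.18944^1 × 0.81056^2 = 0.373391
P(M+6) = 0.81056^3 = 0.532544
The M+6 peak is largest (0.532544); scaling to 100 gives 1.3 : 16.4 : 70.1 : 100.0.

1.3 : 16.4 : 70.1 : 100.0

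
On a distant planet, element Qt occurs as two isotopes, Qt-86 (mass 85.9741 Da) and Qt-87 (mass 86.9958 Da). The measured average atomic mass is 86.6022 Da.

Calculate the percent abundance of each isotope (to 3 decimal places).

Qt-86: 38.524%, Qt-87: 61.476%

With x = fraction of Qt-86 (so Qt-87 is 1 − x):
85.9741·x + 86.9958·(1 − x) = 86.6022
(85.9741 − 86.9958)·x = 86.6022 − 86.9958
x = -0.3936 / -1.0217 = 0.38524 → 38.524% Qt-86, 61.476% Qt-87.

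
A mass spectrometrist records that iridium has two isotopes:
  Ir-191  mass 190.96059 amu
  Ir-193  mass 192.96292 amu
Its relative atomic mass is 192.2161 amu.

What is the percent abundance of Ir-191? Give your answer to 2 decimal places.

37.30%

Writing the weighted mean with unknown fraction x of Ir-191:
190.96059·x + 192.96292·(1 − x) = 192.2161
(190.96059 − 192.96292)·x = 192.2161 − 192.96292
x = -0.74682 / -2.00233 = 0.37298 → 37.30% Ir-191, 62.70% Ir-193.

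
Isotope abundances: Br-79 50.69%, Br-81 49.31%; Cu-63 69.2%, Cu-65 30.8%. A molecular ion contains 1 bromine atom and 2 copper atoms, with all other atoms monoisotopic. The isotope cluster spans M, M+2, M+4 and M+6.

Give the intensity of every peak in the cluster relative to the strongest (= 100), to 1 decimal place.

53.7 : 100.0 : 57.1 : 10.3

Bromine pattern (n=1): 0.5069 : 0.4931
Copper pattern (n=2): 0.478864 : 0.426272 : 0.094864
Convolve the two distributions (both contribute in 2-u steps):
  M: 0.5069×0.478864 = 0.242736
  M+2: 0.5069×0.426272 + 0.4931×0.478864 = 0.452205
  M+4: 0.5069×0.094864 + 0.4931×0.426272 = 0.258281
  M+6: 0.4931×0.094864 = 0.046777
Scale to base peak (0.452205) = 100: 53.7 : 100.0 : 57.1 : 10.3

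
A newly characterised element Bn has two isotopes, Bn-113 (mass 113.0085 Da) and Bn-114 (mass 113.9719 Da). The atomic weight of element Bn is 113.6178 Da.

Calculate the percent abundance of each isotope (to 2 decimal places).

Bn-113: 36.76%, Bn-114: 63.24%

Let x be the fractional abundance of Bn-113; then Bn-114 has abundance 1 − x.
113.0085·x + 113.9719·(1 − x) = 113.6178
(113.0085 − 113.9719)·x = 113.6178 − 113.9719
x = -0.3541 / -0.9634 = 0.36755 → 36.76% Bn-113, 63.24% Bn-114.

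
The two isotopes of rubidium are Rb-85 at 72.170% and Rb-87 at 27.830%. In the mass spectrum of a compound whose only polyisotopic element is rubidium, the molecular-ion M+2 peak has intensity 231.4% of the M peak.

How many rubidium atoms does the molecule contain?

With n Rb atoms, P(M+2)/P(M) = C(n,1)·p^(n−1)q / p^n = n·q/p = n · 0.27830/0.72170.
n = 2.314 × 0.72170/0.27830 = 6.00 ≈ 6

6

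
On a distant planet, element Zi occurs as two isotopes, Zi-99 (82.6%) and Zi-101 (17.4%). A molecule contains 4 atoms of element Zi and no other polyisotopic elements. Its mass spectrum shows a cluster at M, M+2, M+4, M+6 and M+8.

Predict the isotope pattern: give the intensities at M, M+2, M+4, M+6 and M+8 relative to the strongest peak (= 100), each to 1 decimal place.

Each Zi atom is independently Zi-99 (p = 0.826) or Zi-101 (q = 0.174); the cluster is the binomial expansion (p + q)^4.
P(M) = 0.826^4 = 0.465501
P(M+2) = 4 × 0.826^3 × 0.174^1 = 0.392238
P(M+4) = 6 × 0.826^2 × 0.174^2 = 0.123940
P(M+6) = 4 × 0.826^1 × 0.174^3 = 0.017406
P(M+8) = 0.174^4 = 0.000917
The M peak is largest (0.465501); scaling to 100 gives 100.0 : 84.3 : 26.6 : 3.7 : 0.2.

100.0 : 84.3 : 26.6 : 3.7 : 0.2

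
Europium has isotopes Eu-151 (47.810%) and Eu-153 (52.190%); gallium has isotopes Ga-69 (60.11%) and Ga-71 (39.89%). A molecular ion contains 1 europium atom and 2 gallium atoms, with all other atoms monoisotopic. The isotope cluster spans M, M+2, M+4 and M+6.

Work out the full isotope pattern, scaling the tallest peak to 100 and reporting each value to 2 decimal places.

Europium pattern (n=1): 0.4781 : 0.5219
Gallium pattern (n=2): 0.36132121 : 0.47955758 : 0.15912121
Convolve the two distributions (both contribute in 2-u steps):
  M: 0.4781×0.36132121 = 0.172748
  M+2: 0.4781×0.47955758 + 0.5219×0.36132121 = 0.417850
  M+4: 0.4781×0.15912121 + 0.5219×0.47955758 = 0.326357
  M+6: 0.5219×0.15912121 = 0.083045
Scale to base peak (0.417850) = 100: 41.34 : 100.00 : 78.10 : 19.87

41.34 : 100.00 : 78.10 : 19.87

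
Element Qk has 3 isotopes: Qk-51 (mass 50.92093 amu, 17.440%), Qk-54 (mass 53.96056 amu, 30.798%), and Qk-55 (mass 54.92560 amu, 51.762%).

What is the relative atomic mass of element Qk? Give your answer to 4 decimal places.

53.9300 amu

The abundance-weighted mean is 0.17440 × 50.92093 + 0.30798 × 53.96056 + 0.51762 × 54.92560
= 8.880610 + 16.618773 + 28.430589 = 53.929972 amu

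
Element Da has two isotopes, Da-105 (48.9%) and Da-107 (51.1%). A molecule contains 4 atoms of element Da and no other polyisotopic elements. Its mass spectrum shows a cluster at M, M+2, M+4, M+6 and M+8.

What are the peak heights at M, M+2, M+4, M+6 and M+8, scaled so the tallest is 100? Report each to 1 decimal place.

Expanding (0.489 + 0.511)^4:
P(M) = 0.489^4 = 0.057179
P(M+2) = 4 × 0.489^3 × 0.511^1 = 0.239005
P(M+4) = 6 × 0.489^2 × 0.511^2 = 0.374637
P(M+6) = 4 × 0.489^1 × 0.511^3 = 0.260995
P(M+8) = 0.511^4 = 0.068184
The M+4 peak is largest (0.374637); scaling to 100 gives 15.3 : 63.8 : 100.0 : 69.7 : 18.2.

15.3 : 63.8 : 100.0 : 69.7 : 18.2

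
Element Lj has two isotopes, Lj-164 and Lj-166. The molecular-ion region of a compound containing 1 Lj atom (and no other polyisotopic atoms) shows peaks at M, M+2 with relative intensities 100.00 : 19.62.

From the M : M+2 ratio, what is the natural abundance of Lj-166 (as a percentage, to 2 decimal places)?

16.40%

Let p = fractional abundance of Lj-164. I(M+2)/I(M) = [C(1,1)·p^0·(1−p)] / p^1 = 1·(1−p)/p = 19.62/100.00 = 0.1962
(1−p)/p = 0.1962/1 = 0.1962  ⇒  p = 1/(1 + 0.1962) = 0.8360
Lj-164: 83.60%, Lj-166: 16.40%.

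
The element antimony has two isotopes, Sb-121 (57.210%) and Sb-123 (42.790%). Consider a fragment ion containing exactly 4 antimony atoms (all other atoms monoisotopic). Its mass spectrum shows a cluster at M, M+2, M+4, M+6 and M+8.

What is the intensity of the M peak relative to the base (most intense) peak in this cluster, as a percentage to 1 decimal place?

29.8%

(0.57210 + 0.42790)^4 gives M 0.1071, M+2 0.3205, M+4 0.3596, M+6 0.1793, M+8 0.0335; the largest is M+4.
P(M+4) = C(4,2) × 0.57210^2 × 0.42790^2 = 6 × 0.32729841 × 0.18309841 = 0.359567 (base)
P(M) = C(4,0) × 0.57210^4 × 0.42790^0 = 1 × 0.10712425 × 1.0000 = 0.107124
Relative intensity = 0.107124 / 0.359567 × 100 = 29.8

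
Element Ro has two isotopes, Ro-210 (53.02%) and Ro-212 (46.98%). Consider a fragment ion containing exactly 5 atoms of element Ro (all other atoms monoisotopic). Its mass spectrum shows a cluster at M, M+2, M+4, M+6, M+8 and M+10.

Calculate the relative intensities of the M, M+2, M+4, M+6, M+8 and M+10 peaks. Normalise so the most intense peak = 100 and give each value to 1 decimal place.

Expanding (0.5302 + 0.4698)^5:
P(M) = 0.5302^5 = 0.041899
P(M+2) = 5 × 0.5302^4 × 0.4698^1 = 0.185627
P(M+4) = 10 × 0.5302^3 × 0.4698^2 = 0.328962
P(M+6) = 10 × 0.5302^2 × 0.4698^3 = 0.291487
P(M+8) = 5 × 0.5302^1 × 0.4698^4 = 0.129140
P(M+10) = 0.4698^5 = 0.022886
The M+4 peak is largest (0.328962); scaling to 100 gives 12.7 : 56.4 : 100.0 : 88.6 : 39.3 : 7.0.

12.7 : 56.4 : 100.0 : 88.6 : 39.3 : 7.0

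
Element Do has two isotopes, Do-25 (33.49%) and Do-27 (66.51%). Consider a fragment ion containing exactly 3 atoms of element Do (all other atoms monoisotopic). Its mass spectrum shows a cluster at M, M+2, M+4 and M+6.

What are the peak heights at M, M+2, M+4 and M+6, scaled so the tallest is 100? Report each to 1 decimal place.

8.5 : 50.4 : 100.0 : 66.2

Each Do atom is independently Do-25 (p = 0.3349) or Do-27 (q = 0.6651); the cluster is the binomial expansion (p + q)^3.
P(M) = 0.3349^3 = 0.037562
P(M+2) = 3 × 0.3349^2 × 0.6651^1 = 0.223789
P(M+4) = 3 × 0.3349^1 × 0.6651^2 = 0.444437
P(M+6) = 0.6651^3 = 0.294212
The M+4 peak is largest (0.444437); scaling to 100 gives 8.5 : 50.4 : 100.0 : 66.2.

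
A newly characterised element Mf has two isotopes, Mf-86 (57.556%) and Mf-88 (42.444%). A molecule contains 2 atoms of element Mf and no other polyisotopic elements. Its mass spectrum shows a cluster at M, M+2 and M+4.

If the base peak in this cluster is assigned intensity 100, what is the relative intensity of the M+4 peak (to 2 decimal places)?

36.87

Term probabilities: M 0.3313, M+2 0.4886, M+4 0.1801. Base peak = M+2.
P(M+2) = C(2,1) × 0.57556^1 × 0.42444^1 = 2 × 0.57556 × 0.42444 = 0.488581 (base)
P(M+4) = C(2,2) × 0.57556^0 × 0.42444^2 = 1 × 1.0000 × 0.18014931 = 0.180149
Relative intensity = 0.180149 / 0.488581 × 100 = 36.87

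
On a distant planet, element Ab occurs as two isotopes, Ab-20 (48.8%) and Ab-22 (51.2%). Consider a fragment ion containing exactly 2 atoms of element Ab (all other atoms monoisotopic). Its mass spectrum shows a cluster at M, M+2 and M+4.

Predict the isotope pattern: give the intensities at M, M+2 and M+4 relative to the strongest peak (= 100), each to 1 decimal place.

47.7 : 100.0 : 52.5

The 2 Ab atoms are independent, so intensities follow the terms of (0.488 + 0.512)^2.
P(M) = 0.488^2 = 0.238144
P(M+2) = 2 × 0.488^1 × 0.512^1 = 0.499712
P(M+4) = 0.512^2 = 0.262144
The M+2 peak is largest (0.499712); scaling to 100 gives 47.7 : 100.0 : 52.5.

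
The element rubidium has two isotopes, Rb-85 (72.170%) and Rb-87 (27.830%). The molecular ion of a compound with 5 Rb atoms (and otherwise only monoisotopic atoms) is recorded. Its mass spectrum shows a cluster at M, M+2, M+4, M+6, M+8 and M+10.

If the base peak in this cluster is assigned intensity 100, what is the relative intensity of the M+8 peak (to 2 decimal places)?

(0.72170 + 0.27830)^5 gives M 0.1958, M+2 0.3775, M+4 0.2911, M+6 0.1123, M+8 0.0216, M+10 0.0017; the largest is M+2.
P(M+2) = C(5,1) × 0.72170^4 × 0.27830^1 = 5 × 0.27128565 × 0.2783 = 0.377494 (base)
P(M+8) = C(5,4) × 0.72170^1 × 0.27830^4 = 5 × 0.7217 × 0.00599864 = 0.021646
Relative intensity = 0.021646 / 0.377494 × 100 = 5.73

5.73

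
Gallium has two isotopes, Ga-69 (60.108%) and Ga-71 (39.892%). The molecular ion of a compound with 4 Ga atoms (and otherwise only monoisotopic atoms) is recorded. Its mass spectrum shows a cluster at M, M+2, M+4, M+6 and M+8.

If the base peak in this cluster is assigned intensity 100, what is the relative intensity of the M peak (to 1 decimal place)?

Binomial terms of (0.60108 + 0.39892)^4: M 0.1305, M+2 0.3465, M+4 0.3450, M+6 0.1526, M+8 0.0253 → M+2 is the base peak.
P(M+2) = C(4,1) × 0.60108^3 × 0.39892^1 = 4 × 0.2171685 × 0.39892 = 0.346531 (base)
P(M) = C(4,0) × 0.60108^4 × 0.39892^0 = 1 × 0.13053564 × 1.0000 = 0.130536
Relative intensity = 0.130536 / 0.346531 × 100 = 37.7

37.7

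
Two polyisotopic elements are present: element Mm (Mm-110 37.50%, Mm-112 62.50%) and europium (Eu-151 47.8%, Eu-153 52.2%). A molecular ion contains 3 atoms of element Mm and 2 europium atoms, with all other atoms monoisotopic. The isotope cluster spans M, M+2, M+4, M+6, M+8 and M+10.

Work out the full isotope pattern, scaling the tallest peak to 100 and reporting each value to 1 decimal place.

3.5 : 25.0 : 71.0 : 100.0 : 69.6 : 19.2

Element Mm pattern (n=3): 0.05273438 : 0.26367188 : 0.43945312 : 0.24414062
Europium pattern (n=2): 0.228484 : 0.499032 : 0.272484
Convolve the two distributions (both contribute in 2-u steps):
  M: 0.05273438×0.228484 = 0.012049
  M+2: 0.05273438×0.499032 + 0.26367188×0.228484 = 0.086561
  M+4: 0.05273438×0.272484 + 0.26367188×0.499032 + 0.43945312×0.228484 = 0.246358
  M+6: 0.26367188×0.272484 + 0.43945312×0.499032 + 0.24414062×0.228484 = 0.346930
  M+8: 0.43945312×0.272484 + 0.24414062×0.499032 = 0.241578
  M+10: 0.24414062×0.272484 = 0.066524
Scale to base peak (0.346930) = 100: 3.5 : 25.0 : 71.0 : 100.0 : 69.6 : 19.2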